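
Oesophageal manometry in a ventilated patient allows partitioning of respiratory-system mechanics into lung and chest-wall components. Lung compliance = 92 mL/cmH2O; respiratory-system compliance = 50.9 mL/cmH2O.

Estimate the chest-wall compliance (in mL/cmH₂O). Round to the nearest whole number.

1/Ccw = 1/Crs − 1/CL.
1/Ccw = 1/50.9 − 1/92 = 0.008777.
Ccw = 113.93 mL/cmH2O.

114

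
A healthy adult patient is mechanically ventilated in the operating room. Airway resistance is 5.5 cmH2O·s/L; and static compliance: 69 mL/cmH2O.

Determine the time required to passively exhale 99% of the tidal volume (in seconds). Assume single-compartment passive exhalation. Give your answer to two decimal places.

τ = R × C = 5.5 × 69 mL/cmH2O = 5.5 × 0.069 L/cmH2O = 0.3795 s.
Exhaled fraction f = 1 − e^(−t/τ) → t = −τ·ln(1 − f) = −0.3795·ln(0.01) = 1.748 s.

1.75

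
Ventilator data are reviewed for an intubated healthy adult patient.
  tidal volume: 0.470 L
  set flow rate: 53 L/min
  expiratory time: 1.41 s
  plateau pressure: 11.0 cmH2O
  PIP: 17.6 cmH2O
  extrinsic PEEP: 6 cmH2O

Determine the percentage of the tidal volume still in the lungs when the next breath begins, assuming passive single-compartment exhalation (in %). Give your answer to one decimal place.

Flow: 53 L/min ÷ 60 = 0.8833 L/s.
R = (PIP − Pplat)/V̇ = (17.6 − 11.0) / 0.8833 = 6.6/0.8833 = 7.472 cmH2O·s/L.
C = Vt/(Pplat − PEEP) = 470.0 / (11.0 − 6) = 470.0/5.0 = 94.0 mL/cmH2O.
τ = R × C = 7.472 × 0.094 L/cmH2O = 0.7024 s.
Fraction remaining at end-expiration = e^(−Te/τ) = e^(−1.41/0.7024) = 0.1343 → 13.43%.

13.4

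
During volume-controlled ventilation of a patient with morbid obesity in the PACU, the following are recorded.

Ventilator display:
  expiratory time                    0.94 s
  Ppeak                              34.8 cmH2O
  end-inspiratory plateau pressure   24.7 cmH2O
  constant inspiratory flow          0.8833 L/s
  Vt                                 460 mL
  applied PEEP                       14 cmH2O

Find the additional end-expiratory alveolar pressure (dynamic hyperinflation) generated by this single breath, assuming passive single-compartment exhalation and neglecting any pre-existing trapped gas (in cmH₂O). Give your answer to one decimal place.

R = (PIP − Pplat)/V̇ = (34.8 − 24.7) / 0.8833 = 10.1/0.8833 = 11.434 cmH2O·s/L.
C = Vt/(Pplat − PEEP) = 460.0 / (24.7 − 14) = 460.0/10.7 = 42.991 mL/cmH2O.
τ = R × C = 11.434 × 0.04299 L/cmH2O = 0.4915 s.
Fraction remaining = e^(−Te/τ) = e^(−0.94/0.4915) = 0.1477; trapped volume = 460.0 × 0.1477 = 67.942 mL.
Additional alveolar pressure from trapping ≈ V_trapped / C = 67.942 / 42.991 = 1.58 cmH2O.

1.6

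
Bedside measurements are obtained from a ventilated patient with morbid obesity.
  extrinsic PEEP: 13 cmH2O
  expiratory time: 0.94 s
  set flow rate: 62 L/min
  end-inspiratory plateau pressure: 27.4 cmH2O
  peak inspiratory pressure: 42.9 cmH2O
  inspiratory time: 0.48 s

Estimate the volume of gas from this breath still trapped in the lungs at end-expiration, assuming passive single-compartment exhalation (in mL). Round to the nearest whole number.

80

Flow: 62 L/min ÷ 60 = 1.0333 L/s.
Vt = flow × Ti = 1.0333 L/s × 0.48 s × 1000 mL/L = 495.98 mL.
R = (PIP − Pplat)/V̇ = (42.9 − 27.4) / 1.0333 = 15.5/1.0333 = 15.0 cmH2O·s/L.
C = Vt/(Pplat − PEEP) = 495.98 / (27.4 − 13) = 495.98/14.4 = 34.443 mL/cmH2O.
τ = R × C = 15.0 × 0.03444 L/cmH2O = 0.5166 s.
Fraction remaining = e^(−Te/τ) = e^(−0.94/0.5166) = 0.1621.
Trapped volume = 495.98 × 0.1621 = 80.398 mL.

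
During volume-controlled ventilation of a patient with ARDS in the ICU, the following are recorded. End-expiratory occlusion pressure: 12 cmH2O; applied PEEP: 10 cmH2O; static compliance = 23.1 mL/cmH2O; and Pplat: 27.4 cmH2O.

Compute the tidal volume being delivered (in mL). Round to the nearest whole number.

End-expiratory occlusion gives total PEEP = 12 cmH2O (intrinsic PEEP = 12 − 10 = 2). Use total PEEP for the elastic gradient.
Vt = Cstat × (Pplat − PEEPtotal) = 23.1 × (27.4 − 12) = 23.1 × 15.4 = 355.74 mL.

356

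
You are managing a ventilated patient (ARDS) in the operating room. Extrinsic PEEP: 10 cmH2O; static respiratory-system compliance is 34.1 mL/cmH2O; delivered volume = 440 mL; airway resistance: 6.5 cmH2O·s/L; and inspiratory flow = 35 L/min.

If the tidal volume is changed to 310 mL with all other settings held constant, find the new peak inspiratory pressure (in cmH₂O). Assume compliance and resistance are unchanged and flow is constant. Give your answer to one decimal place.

Flow: 35 L/min ÷ 60 = 0.5833 L/s.
PIP = Vt/C + R·V̇ + PEEP (constant-flow equation of motion).
Only the elastic term changes: ΔPIP = ΔVt / C = (310 − 440) / 34.1 = -3.812 cmH2O.
Original PIP = 440/34.1 + 6.5×0.5833 + 10 = 26.695 cmH2O; new PIP = 26.695 + (-3.812) = 22.883 cmH2O.

22.9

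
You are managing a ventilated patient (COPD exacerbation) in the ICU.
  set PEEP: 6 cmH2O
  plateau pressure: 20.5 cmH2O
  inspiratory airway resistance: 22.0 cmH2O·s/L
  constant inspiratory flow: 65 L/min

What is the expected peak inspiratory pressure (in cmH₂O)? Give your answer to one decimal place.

44.3

Flow: 65 L/min ÷ 60 = 1.0833 L/s.
PIP = Pplat + Raw × flow = 20.5 + 22.0 × 1.0833 = 20.5 + 23.833 = 44.333 cmH2O.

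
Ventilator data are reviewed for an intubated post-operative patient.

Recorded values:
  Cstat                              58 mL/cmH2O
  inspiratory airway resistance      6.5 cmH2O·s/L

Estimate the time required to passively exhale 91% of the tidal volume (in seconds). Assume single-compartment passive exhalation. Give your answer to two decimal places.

τ = R × C = 6.5 × 58 mL/cmH2O = 6.5 × 0.058 L/cmH2O = 0.377 s.
Exhaled fraction f = 1 − e^(−t/τ) → t = −τ·ln(1 − f) = −0.377·ln(0.09) = 0.9078 s.

0.91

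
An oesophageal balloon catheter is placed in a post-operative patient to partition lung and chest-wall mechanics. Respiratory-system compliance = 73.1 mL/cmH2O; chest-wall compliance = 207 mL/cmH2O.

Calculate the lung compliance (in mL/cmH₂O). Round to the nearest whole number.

1/CL = 1/Crs − 1/Ccw.
1/CL = 1/73.1 − 1/207 = 0.008849.
CL = 113.01 mL/cmH2O.

113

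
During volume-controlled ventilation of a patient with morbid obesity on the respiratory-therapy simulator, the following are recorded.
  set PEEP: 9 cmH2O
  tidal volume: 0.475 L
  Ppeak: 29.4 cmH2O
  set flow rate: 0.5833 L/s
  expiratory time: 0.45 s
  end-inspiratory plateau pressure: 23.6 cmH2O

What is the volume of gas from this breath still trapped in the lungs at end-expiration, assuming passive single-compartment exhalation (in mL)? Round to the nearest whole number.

R = (PIP − Pplat)/V̇ = (29.4 − 23.6) / 0.5833 = 5.8/0.5833 = 9.943 cmH2O·s/L.
C = Vt/(Pplat − PEEP) = 475.0 / (23.6 − 9) = 475.0/14.6 = 32.534 mL/cmH2O.
τ = R × C = 9.943 × 0.03253 L/cmH2O = 0.3234 s.
Fraction remaining = e^(−Te/τ) = e^(−0.45/0.3234) = 0.2487.
Trapped volume = 475.0 × 0.2487 = 118.13 mL.

118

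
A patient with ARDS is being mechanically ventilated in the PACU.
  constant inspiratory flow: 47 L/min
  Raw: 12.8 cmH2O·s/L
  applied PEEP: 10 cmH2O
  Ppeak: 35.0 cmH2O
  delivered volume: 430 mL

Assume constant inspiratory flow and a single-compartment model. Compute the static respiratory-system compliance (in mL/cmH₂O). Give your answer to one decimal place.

28.7

Flow: 47 L/min ÷ 60 = 0.7833 L/s.
Equation of motion (constant flow): PIP = Vt/C + R·V̇ + PEEP.
Vt/C = PIP − R·V̇ − PEEP = 35.0 − 12.8×0.7833 − 10 = 35.0 − 10.026 − 10 = 14.974 cmH2O.
C = Vt / 14.974 = 430 / 14.974 = 28.716 mL/cmH2O.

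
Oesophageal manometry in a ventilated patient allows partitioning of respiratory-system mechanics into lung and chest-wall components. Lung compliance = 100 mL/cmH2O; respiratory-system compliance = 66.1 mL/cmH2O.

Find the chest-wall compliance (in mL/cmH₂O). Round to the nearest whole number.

195

1/Ccw = 1/Crs − 1/CL.
1/Ccw = 1/66.1 − 1/100 = 0.005129.
Ccw = 194.97 mL/cmH2O.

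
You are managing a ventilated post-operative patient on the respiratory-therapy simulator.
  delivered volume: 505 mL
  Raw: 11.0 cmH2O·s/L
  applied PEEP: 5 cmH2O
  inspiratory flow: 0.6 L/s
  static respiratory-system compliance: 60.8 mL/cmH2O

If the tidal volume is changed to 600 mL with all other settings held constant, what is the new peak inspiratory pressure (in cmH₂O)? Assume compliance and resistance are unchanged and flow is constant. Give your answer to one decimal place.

PIP = Vt/C + R·V̇ + PEEP (constant-flow equation of motion).
Only the elastic term changes: ΔPIP = ΔVt / C = (600 − 505) / 60.8 = 1.563 cmH2O.
Original PIP = 505/60.8 + 11.0×0.6 + 5 = 19.906 cmH2O; new PIP = 19.906 + (1.563) = 21.469 cmH2O.

21.5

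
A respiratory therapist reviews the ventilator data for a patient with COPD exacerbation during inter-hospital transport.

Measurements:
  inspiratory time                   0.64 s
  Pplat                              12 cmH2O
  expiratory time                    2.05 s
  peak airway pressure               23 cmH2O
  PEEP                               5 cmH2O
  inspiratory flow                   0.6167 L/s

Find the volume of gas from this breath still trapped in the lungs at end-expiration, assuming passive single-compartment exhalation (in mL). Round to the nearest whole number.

Vt = flow × Ti = 0.6167 L/s × 0.64 s × 1000 mL/L = 394.69 mL.
R = (PIP − Pplat)/V̇ = (23 − 12) / 0.6167 = 11.0/0.6167 = 17.837 cmH2O·s/L.
C = Vt/(Pplat − PEEP) = 394.69 / (12 − 5) = 394.69/7.0 = 56.384 mL/cmH2O.
τ = R × C = 17.837 × 0.05638 L/cmH2O = 1.006 s.
Fraction remaining = e^(−Te/τ) = e^(−2.05/1.006) = 0.1303.
Trapped volume = 394.69 × 0.1303 = 51.428 mL.

51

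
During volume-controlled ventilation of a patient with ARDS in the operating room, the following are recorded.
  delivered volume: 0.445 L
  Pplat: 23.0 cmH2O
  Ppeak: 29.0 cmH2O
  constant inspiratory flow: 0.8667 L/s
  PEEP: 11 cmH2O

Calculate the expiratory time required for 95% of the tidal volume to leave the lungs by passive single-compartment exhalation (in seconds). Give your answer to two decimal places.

R = (PIP − Pplat)/V̇ = (29.0 − 23.0) / 0.8667 = 6.0/0.8667 = 6.923 cmH2O·s/L.
C = Vt/(Pplat − PEEP) = 445.0 / (23.0 − 11) = 445.0/12.0 = 37.083 mL/cmH2O.
τ = R × C = 6.923 × 0.03708 L/cmH2O = 0.2567 s.
t = −τ·ln(1 − 0.95) = −0.2567·ln(0.05) = 0.769 s.

0.77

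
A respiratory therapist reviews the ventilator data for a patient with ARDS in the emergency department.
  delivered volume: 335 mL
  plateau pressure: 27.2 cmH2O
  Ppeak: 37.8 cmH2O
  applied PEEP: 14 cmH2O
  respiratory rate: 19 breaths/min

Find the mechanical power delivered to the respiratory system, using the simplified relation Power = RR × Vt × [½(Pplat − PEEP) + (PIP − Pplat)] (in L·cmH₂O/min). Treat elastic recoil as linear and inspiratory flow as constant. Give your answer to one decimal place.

109.5

Per-breath work = Vt × [½(Pplat−PEEP) + (PIP−Pplat)] = 0.335 × [0.5×13.2 + 10.6] = 0.335 × 17.2 = 5.762 L·cmH2O.
Power = 19 × 5.762 = 109.48 L·cmH2O/min.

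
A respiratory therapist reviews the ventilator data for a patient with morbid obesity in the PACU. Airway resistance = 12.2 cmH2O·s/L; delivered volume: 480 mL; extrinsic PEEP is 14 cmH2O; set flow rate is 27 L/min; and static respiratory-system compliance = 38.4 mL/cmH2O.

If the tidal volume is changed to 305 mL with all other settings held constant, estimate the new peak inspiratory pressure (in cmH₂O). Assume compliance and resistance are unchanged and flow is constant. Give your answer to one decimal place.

27.4

Flow: 27 L/min ÷ 60 = 0.45 L/s.
PIP = Vt/C + R·V̇ + PEEP (constant-flow equation of motion).
Only the elastic term changes: ΔPIP = ΔVt / C = (305 − 480) / 38.4 = -4.557 cmH2O.
Original PIP = 480/38.4 + 12.2×0.45 + 14 = 31.99 cmH2O; new PIP = 31.99 + (-4.557) = 27.433 cmH2O.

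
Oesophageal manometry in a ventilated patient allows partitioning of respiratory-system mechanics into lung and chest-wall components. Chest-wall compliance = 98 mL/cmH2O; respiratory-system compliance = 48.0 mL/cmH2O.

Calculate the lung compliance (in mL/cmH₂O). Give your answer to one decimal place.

94.1

1/CL = 1/Crs − 1/Ccw.
1/CL = 1/48.0 − 1/98 = 0.01063.
CL = 94.073 mL/cmH2O.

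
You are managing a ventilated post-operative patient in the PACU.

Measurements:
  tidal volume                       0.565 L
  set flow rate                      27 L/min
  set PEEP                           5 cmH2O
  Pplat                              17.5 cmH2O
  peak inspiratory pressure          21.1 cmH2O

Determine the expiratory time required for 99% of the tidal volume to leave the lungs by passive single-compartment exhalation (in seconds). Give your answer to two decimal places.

1.67

Flow: 27 L/min ÷ 60 = 0.45 L/s.
R = (PIP − Pplat)/V̇ = (21.1 − 17.5) / 0.45 = 3.6/0.45 = 8.0 cmH2O·s/L.
C = Vt/(Pplat − PEEP) = 565.0 / (17.5 − 5) = 565.0/12.5 = 45.2 mL/cmH2O.
τ = R × C = 8.0 × 0.0452 L/cmH2O = 0.3616 s.
t = −τ·ln(1 − 0.99) = −0.3616·ln(0.01) = 1.665 s.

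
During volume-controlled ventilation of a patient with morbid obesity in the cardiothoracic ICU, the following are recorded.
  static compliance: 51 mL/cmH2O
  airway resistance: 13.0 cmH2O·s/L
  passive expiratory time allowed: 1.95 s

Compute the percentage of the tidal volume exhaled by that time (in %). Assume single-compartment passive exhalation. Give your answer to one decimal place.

94.7

τ = R × C = 13.0 × 51 mL/cmH2O = 13.0 × 0.051 L/cmH2O = 0.663 s.
Passive exhalation: V(t)/V₀ = e^(−t/τ) = e^(−1.95/0.663) = 0.0528.
Fraction exhaled = 1 − 0.0528 = 0.9472 → 94.72%.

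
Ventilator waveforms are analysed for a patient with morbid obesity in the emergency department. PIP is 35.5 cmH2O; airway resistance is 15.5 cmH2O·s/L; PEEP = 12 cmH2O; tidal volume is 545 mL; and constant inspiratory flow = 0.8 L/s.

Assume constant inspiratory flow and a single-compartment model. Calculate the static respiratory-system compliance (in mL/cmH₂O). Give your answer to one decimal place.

Equation of motion (constant flow): PIP = Vt/C + R·V̇ + PEEP.
Vt/C = PIP − R·V̇ − PEEP = 35.5 − 15.5×0.8 − 12 = 35.5 − 12.4 − 12 = 11.1 cmH2O.
C = Vt / 11.1 = 545 / 11.1 = 49.099 mL/cmH2O.

49.1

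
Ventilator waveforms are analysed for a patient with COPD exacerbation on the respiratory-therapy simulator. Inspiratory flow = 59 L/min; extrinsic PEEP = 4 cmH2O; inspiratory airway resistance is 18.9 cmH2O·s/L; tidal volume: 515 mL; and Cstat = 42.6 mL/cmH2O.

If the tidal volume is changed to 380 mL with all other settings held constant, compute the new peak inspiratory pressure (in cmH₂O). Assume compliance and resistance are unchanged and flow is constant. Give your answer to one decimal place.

Flow: 59 L/min ÷ 60 = 0.9833 L/s.
PIP = Vt/C + R·V̇ + PEEP (constant-flow equation of motion).
Only the elastic term changes: ΔPIP = ΔVt / C = (380 − 515) / 42.6 = -3.169 cmH2O.
Original PIP = 515/42.6 + 18.9×0.9833 + 4 = 34.674 cmH2O; new PIP = 34.674 + (-3.169) = 31.505 cmH2O.

31.5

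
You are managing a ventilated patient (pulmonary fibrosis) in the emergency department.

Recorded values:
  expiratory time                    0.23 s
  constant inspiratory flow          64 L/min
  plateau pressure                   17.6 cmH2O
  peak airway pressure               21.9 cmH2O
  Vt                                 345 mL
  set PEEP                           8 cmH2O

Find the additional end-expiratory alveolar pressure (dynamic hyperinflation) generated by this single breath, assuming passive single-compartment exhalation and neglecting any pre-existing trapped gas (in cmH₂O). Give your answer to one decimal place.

Flow: 64 L/min ÷ 60 = 1.0667 L/s.
R = (PIP − Pplat)/V̇ = (21.9 − 17.6) / 1.0667 = 4.3/1.0667 = 4.031 cmH2O·s/L.
C = Vt/(Pplat − PEEP) = 345.0 / (17.6 − 8) = 345.0/9.6 = 35.938 mL/cmH2O.
τ = R × C = 4.031 × 0.03594 L/cmH2O = 0.1449 s.
Fraction remaining = e^(−Te/τ) = e^(−0.23/0.1449) = 0.2045; trapped volume = 345.0 × 0.2045 = 70.553 mL.
Additional alveolar pressure from trapping ≈ V_trapped / C = 70.553 / 35.938 = 1.963 cmH2O.

2.0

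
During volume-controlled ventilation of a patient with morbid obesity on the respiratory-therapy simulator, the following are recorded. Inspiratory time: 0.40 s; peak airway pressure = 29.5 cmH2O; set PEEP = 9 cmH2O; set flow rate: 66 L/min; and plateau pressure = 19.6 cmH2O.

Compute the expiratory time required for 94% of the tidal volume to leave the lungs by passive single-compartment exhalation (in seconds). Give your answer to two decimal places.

1.05

Flow: 66 L/min ÷ 60 = 1.1 L/s.
Vt = flow × Ti = 1.1 L/s × 0.40 s × 1000 mL/L = 440.0 mL.
R = (PIP − Pplat)/V̇ = (29.5 − 19.6) / 1.1 = 9.9/1.1 = 9.0 cmH2O·s/L.
C = Vt/(Pplat − PEEP) = 440.0 / (19.6 − 9) = 440.0/10.6 = 41.509 mL/cmH2O.
τ = R × C = 9.0 × 0.04151 L/cmH2O = 0.3736 s.
t = −τ·ln(1 − 0.94) = −0.3736·ln(0.06) = 1.051 s.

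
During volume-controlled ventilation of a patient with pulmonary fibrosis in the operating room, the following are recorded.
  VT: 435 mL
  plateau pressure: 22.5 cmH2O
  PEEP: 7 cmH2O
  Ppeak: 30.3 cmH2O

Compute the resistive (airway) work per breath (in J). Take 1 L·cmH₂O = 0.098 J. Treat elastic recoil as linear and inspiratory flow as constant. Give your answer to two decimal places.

With constant inspiratory flow the resistive pressure is constant at PIP − Pplat = 30.3 − 22.5 = 7.8 cmH2O, so resistive work = 7.8 × 0.435 = 3.393 L·cmH2O.
× 0.098 J/(L·cmH2O) → 0.3325 J.

0.33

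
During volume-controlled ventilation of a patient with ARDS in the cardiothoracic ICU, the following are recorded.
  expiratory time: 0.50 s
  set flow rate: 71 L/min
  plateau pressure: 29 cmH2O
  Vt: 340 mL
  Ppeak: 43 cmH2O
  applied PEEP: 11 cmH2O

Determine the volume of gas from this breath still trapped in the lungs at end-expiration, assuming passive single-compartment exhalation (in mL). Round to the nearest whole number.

36

Flow: 71 L/min ÷ 60 = 1.1833 L/s.
R = (PIP − Pplat)/V̇ = (43 − 29) / 1.1833 = 14.0/1.1833 = 11.831 cmH2O·s/L.
C = Vt/(Pplat − PEEP) = 340.0 / (29 − 11) = 340.0/18.0 = 18.889 mL/cmH2O.
τ = R × C = 11.831 × 0.01889 L/cmH2O = 0.2235 s.
Fraction remaining = e^(−Te/τ) = e^(−0.50/0.2235) = 0.1068.
Trapped volume = 340.0 × 0.1068 = 36.312 mL.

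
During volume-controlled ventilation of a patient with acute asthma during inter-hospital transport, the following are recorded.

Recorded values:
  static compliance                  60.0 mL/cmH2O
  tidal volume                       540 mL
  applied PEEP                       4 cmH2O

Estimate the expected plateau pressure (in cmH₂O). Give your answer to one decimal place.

Pplat = PEEP + Vt / Cstat = 4 + 540 / 60.0 = 4 + 9.0 = 13.0 cmH2O.

13.0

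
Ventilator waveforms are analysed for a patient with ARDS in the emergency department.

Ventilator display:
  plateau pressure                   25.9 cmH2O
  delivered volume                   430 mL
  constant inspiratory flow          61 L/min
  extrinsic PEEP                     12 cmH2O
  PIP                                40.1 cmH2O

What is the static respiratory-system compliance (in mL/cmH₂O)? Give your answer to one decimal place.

30.9

Cstat = Vt / (Pplat − PEEP) = 430 / (25.9 − 12) = 430 / 13.9 = 30.935 mL/cmH2O.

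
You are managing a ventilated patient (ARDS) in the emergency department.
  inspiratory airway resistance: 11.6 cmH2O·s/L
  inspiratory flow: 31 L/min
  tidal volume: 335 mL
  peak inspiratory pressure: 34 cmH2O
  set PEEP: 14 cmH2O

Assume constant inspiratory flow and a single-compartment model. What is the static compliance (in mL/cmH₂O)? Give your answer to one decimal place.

23.9

Flow: 31 L/min ÷ 60 = 0.5167 L/s.
Equation of motion (constant flow): PIP = Vt/C + R·V̇ + PEEP.
Vt/C = PIP − R·V̇ − PEEP = 34 − 11.6×0.5167 − 14 = 34 − 5.994 − 14 = 14.006 cmH2O.
C = Vt / 14.006 = 335 / 14.006 = 23.918 mL/cmH2O.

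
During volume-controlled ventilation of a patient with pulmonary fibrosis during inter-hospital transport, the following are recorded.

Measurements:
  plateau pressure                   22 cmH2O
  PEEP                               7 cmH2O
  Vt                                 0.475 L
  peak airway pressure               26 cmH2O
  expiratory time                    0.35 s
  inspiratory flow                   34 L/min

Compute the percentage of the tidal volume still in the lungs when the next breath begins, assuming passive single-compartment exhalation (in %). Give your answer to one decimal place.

20.9

Flow: 34 L/min ÷ 60 = 0.5667 L/s.
R = (PIP − Pplat)/V̇ = (26 − 22) / 0.5667 = 4.0/0.5667 = 7.058 cmH2O·s/L.
C = Vt/(Pplat − PEEP) = 475.0 / (22 − 7) = 475.0/15.0 = 31.667 mL/cmH2O.
τ = R × C = 7.058 × 0.03167 L/cmH2O = 0.2235 s.
Fraction remaining at end-expiration = e^(−Te/τ) = e^(−0.35/0.2235) = 0.2089 → 20.89%.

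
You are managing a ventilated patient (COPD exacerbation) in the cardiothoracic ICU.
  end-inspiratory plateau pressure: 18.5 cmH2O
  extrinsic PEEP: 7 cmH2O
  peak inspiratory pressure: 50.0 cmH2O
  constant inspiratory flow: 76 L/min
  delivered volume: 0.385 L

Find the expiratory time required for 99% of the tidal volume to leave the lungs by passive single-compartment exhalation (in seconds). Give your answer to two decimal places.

Flow: 76 L/min ÷ 60 = 1.2667 L/s.
R = (PIP − Pplat)/V̇ = (50.0 − 18.5) / 1.2667 = 31.5/1.2667 = 24.868 cmH2O·s/L.
C = Vt/(Pplat − PEEP) = 385.0 / (18.5 − 7) = 385.0/11.5 = 33.478 mL/cmH2O.
τ = R × C = 24.868 × 0.03348 L/cmH2O = 0.8326 s.
t = −τ·ln(1 − 0.99) = −0.8326·ln(0.01) = 3.834 s.

3.83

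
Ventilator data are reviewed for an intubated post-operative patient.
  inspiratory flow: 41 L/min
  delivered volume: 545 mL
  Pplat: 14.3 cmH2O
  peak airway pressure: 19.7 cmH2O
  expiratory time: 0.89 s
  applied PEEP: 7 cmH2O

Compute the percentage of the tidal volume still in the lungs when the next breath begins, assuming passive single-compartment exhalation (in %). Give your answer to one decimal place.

Flow: 41 L/min ÷ 60 = 0.6833 L/s.
R = (PIP − Pplat)/V̇ = (19.7 − 14.3) / 0.6833 = 5.4/0.6833 = 7.903 cmH2O·s/L.
C = Vt/(Pplat − PEEP) = 545.0 / (14.3 − 7) = 545.0/7.3 = 74.658 mL/cmH2O.
τ = R × C = 7.903 × 0.07466 L/cmH2O = 0.59 s.
Fraction remaining at end-expiration = e^(−Te/τ) = e^(−0.89/0.59) = 0.2212 → 22.12%.

22.1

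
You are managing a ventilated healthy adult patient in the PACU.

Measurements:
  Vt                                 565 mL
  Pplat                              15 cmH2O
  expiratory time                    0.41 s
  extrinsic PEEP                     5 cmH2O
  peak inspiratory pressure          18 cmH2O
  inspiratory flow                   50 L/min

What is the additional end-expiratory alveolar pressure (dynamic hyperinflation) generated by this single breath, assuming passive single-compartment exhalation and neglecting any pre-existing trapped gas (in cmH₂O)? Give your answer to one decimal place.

Flow: 50 L/min ÷ 60 = 0.8333 L/s.
R = (PIP − Pplat)/V̇ = (18 − 15) / 0.8333 = 3.0/0.8333 = 3.6 cmH2O·s/L.
C = Vt/(Pplat − PEEP) = 565.0 / (15 − 5) = 565.0/10.0 = 56.5 mL/cmH2O.
τ = R × C = 3.6 × 0.0565 L/cmH2O = 0.2034 s.
Fraction remaining = e^(−Te/τ) = e^(−0.41/0.2034) = 0.1332; trapped volume = 565.0 × 0.1332 = 75.258 mL.
Additional alveolar pressure from trapping ≈ V_trapped / C = 75.258 / 56.5 = 1.332 cmH2O.

1.3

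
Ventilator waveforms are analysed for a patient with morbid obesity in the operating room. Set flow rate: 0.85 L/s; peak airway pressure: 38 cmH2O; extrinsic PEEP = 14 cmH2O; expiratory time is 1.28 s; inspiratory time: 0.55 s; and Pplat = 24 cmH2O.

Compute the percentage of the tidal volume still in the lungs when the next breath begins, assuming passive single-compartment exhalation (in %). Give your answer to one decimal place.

Vt = flow × Ti = 0.85 L/s × 0.55 s × 1000 mL/L = 467.5 mL.
R = (PIP − Pplat)/V̇ = (38 − 24) / 0.85 = 14.0/0.85 = 16.471 cmH2O·s/L.
C = Vt/(Pplat − PEEP) = 467.5 / (24 − 14) = 467.5/10.0 = 46.75 mL/cmH2O.
τ = R × C = 16.471 × 0.04675 L/cmH2O = 0.77 s.
Fraction remaining at end-expiration = e^(−Te/τ) = e^(−1.28/0.77) = 0.1897 → 18.97%.

19.0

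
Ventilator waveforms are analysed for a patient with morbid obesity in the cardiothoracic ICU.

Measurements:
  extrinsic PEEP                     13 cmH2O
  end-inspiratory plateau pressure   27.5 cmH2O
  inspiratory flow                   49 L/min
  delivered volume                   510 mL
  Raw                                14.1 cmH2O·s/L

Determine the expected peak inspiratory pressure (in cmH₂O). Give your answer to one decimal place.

39.0

Flow: 49 L/min ÷ 60 = 0.8167 L/s.
PIP = Pplat + Raw × flow = 27.5 + 14.1 × 0.8167 = 27.5 + 11.515 = 39.015 cmH2O.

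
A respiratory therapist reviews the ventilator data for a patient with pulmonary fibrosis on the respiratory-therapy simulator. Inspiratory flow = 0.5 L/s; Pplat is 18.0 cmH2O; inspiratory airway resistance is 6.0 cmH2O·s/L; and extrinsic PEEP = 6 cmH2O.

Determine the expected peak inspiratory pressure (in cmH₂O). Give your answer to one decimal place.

PIP = Pplat + Raw × flow = 18.0 + 6.0 × 0.5 = 18.0 + 3.0 = 21.0 cmH2O.

21.0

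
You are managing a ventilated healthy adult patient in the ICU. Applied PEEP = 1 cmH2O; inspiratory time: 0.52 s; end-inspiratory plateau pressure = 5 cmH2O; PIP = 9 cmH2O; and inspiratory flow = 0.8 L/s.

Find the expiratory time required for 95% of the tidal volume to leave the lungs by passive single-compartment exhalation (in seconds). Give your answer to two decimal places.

1.56

Vt = flow × Ti = 0.8 L/s × 0.52 s × 1000 mL/L = 416.0 mL.
R = (PIP − Pplat)/V̇ = (9 − 5) / 0.8 = 4.0/0.8 = 5.0 cmH2O·s/L.
C = Vt/(Pplat − PEEP) = 416.0 / (5 − 1) = 416.0/4.0 = 104.0 mL/cmH2O.
τ = R × C = 5.0 × 0.104 L/cmH2O = 0.52 s.
t = −τ·ln(1 − 0.95) = −0.52·ln(0.05) = 1.558 s.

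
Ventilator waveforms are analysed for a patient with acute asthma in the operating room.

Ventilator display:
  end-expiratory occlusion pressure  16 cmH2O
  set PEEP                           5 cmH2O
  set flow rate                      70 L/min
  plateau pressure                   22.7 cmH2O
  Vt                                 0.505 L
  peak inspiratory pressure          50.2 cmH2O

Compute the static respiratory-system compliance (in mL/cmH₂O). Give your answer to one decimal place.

75.4

End-expiratory occlusion gives total PEEP = 16 cmH2O (intrinsic PEEP = 16 − 5 = 11). Use total PEEP for the elastic gradient.
Cstat = Vt / (Pplat − PEEPtotal) = 505 / (22.7 − 16) = 505 / 6.7 = 75.373 mL/cmH2O.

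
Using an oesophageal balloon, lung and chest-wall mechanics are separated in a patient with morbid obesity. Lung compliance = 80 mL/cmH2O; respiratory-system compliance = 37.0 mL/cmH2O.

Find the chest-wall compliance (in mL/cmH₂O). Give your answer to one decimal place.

1/Ccw = 1/Crs − 1/CL.
1/Ccw = 1/37.0 − 1/80 = 0.01453.
Ccw = 68.823 mL/cmH2O.

68.8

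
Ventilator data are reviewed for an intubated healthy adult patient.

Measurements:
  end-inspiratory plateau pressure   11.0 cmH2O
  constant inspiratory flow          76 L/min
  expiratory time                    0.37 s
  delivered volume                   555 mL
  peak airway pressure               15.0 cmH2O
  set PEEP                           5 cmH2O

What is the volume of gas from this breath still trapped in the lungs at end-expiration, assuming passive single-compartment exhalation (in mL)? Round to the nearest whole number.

156

Flow: 76 L/min ÷ 60 = 1.2667 L/s.
R = (PIP − Pplat)/V̇ = (15.0 − 11.0) / 1.2667 = 4.0/1.2667 = 3.158 cmH2O·s/L.
C = Vt/(Pplat − PEEP) = 555.0 / (11.0 − 5) = 555.0/6.0 = 92.5 mL/cmH2O.
τ = R × C = 3.158 × 0.0925 L/cmH2O = 0.2921 s.
Fraction remaining = e^(−Te/τ) = e^(−0.37/0.2921) = 0.2818.
Trapped volume = 555.0 × 0.2818 = 156.4 mL.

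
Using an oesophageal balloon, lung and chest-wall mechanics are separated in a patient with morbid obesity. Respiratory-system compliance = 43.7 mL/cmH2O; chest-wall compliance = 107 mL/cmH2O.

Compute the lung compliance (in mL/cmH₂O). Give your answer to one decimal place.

1/CL = 1/Crs − 1/Ccw.
1/CL = 1/43.7 − 1/107 = 0.01354.
CL = 73.855 mL/cmH2O.

73.9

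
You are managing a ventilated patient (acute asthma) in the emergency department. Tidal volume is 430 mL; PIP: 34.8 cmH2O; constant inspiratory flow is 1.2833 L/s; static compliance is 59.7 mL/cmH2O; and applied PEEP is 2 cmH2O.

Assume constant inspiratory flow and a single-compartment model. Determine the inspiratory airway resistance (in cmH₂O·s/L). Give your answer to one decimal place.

19.9

Equation of motion (constant flow): PIP = Vt/C + R·V̇ + PEEP.
R·V̇ = PIP − Vt/C − PEEP = 34.8 − 430/59.7 − 2 = 34.8 − 7.203 − 2 = 25.597 cmH2O.
R = 25.597 / 1.2833 = 19.946 cmH2O·s/L.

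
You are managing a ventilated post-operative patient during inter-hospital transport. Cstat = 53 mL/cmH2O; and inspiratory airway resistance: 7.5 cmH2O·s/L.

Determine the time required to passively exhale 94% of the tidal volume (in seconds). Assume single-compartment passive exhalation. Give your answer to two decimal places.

τ = R × C = 7.5 × 53 mL/cmH2O = 7.5 × 0.053 L/cmH2O = 0.3975 s.
Exhaled fraction f = 1 − e^(−t/τ) → t = −τ·ln(1 − f) = −0.3975·ln(0.06) = 1.118 s.

1.12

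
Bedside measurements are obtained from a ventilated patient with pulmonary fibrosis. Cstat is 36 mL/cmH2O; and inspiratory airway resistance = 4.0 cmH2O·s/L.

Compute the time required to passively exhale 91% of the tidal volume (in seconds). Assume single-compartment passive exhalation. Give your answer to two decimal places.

0.35

τ = R × C = 4.0 × 36 mL/cmH2O = 4.0 × 0.036 L/cmH2O = 0.144 s.
Exhaled fraction f = 1 − e^(−t/τ) → t = −τ·ln(1 − f) = −0.144·ln(0.09) = 0.3467 s.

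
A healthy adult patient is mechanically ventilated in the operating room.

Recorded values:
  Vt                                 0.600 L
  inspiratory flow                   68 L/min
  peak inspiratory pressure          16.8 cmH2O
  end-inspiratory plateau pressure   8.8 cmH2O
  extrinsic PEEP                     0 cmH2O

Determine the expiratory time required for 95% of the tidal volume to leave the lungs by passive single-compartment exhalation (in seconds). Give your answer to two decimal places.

1.44

Flow: 68 L/min ÷ 60 = 1.1333 L/s.
R = (PIP − Pplat)/V̇ = (16.8 − 8.8) / 1.1333 = 8.0/1.1333 = 7.059 cmH2O·s/L.
C = Vt/(Pplat − PEEP) = 600.0 / (8.8 − 0) = 600.0/8.8 = 68.182 mL/cmH2O.
τ = R × C = 7.059 × 0.06818 L/cmH2O = 0.4813 s.
t = −τ·ln(1 − 0.95) = −0.4813·ln(0.05) = 1.442 s.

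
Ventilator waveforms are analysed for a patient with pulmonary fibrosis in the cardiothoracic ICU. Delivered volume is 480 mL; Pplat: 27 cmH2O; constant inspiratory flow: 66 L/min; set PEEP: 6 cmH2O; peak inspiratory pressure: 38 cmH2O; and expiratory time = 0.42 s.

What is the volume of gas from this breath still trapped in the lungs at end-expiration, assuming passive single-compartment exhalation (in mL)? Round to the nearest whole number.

Flow: 66 L/min ÷ 60 = 1.1 L/s.
R = (PIP − Pplat)/V̇ = (38 − 27) / 1.1 = 11.0/1.1 = 10.0 cmH2O·s/L.
C = Vt/(Pplat − PEEP) = 480.0 / (27 − 6) = 480.0/21.0 = 22.857 mL/cmH2O.
τ = R × C = 10.0 × 0.02286 L/cmH2O = 0.2286 s.
Fraction remaining = e^(−Te/τ) = e^(−0.42/0.2286) = 0.1593.
Trapped volume = 480.0 × 0.1593 = 76.464 mL.

76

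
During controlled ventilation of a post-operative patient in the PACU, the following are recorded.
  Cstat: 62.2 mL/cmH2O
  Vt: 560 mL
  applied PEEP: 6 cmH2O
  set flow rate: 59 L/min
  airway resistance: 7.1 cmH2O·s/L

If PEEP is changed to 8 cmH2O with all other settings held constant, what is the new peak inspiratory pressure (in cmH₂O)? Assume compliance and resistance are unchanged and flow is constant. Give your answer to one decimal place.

24.0

Flow: 59 L/min ÷ 60 = 0.9833 L/s.
PIP = Vt/C + R·V̇ + PEEP (constant-flow equation of motion).
Only the baseline term changes: ΔPIP = ΔPEEP = 8 − 6 = 2.0 cmH2O.
Original PIP = 560/62.2 + 7.1×0.9833 + 6 = 21.985 cmH2O; new PIP = 21.985 + (2.0) = 23.985 cmH2O.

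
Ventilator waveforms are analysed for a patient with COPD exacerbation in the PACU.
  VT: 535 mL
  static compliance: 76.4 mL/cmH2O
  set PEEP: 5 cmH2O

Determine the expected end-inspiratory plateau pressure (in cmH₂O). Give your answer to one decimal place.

Pplat = PEEP + Vt / Cstat = 5 + 535 / 76.4 = 5 + 7.003 = 12.003 cmH2O.

12.0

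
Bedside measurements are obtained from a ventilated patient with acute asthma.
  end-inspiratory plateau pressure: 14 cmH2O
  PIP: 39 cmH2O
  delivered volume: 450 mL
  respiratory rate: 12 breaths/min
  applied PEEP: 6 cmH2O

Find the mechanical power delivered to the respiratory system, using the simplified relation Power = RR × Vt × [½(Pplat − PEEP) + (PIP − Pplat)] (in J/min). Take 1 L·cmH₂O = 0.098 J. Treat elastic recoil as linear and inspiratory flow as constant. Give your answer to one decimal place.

Per-breath work = Vt × [½(Pplat−PEEP) + (PIP−Pplat)] = 0.450 × [0.5×8.0 + 25.0] = 0.450 × 29.0 = 13.05 L·cmH2O.
Power = 12 × 13.05 = 156.6 L·cmH2O/min.
× 0.098 J/(L·cmH2O) → 15.347 J/min.

15.3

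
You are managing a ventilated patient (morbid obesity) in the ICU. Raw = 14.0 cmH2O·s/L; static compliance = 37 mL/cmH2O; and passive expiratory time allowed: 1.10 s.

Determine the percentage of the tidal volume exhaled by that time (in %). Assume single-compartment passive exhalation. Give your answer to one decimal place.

88.0

τ = R × C = 14.0 × 37 mL/cmH2O = 14.0 × 0.037 L/cmH2O = 0.518 s.
Passive exhalation: V(t)/V₀ = e^(−t/τ) = e^(−1.10/0.518) = 0.1196.
Fraction exhaled = 1 − 0.1196 = 0.8804 → 88.04%.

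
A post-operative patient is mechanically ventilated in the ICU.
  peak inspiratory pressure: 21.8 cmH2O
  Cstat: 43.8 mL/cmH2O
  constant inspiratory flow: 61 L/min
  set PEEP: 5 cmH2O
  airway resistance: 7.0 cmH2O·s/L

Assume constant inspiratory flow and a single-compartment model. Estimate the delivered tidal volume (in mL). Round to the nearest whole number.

Flow: 61 L/min ÷ 60 = 1.0167 L/s.
Equation of motion (constant flow): PIP = Vt/C + R·V̇ + PEEP.
Vt/C = PIP − R·V̇ − PEEP = 21.8 − 7.117 − 5 = 9.683 cmH2O.
Vt = C × 9.683 = 43.8 × 9.683 = 424.12 mL.

424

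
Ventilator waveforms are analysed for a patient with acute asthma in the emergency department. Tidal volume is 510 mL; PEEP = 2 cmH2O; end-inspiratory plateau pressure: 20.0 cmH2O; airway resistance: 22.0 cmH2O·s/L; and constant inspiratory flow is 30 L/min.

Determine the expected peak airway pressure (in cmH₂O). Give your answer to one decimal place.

Flow: 30 L/min ÷ 60 = 0.5 L/s.
PIP = Pplat + Raw × flow = 20.0 + 22.0 × 0.5 = 20.0 + 11.0 = 31.0 cmH2O.

31.0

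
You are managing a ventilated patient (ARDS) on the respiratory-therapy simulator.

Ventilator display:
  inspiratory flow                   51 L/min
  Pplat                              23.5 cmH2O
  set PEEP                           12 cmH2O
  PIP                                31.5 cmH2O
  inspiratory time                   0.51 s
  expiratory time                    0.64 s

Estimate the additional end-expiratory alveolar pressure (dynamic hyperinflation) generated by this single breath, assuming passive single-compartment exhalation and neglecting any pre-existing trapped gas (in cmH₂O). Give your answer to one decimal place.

1.9

Flow: 51 L/min ÷ 60 = 0.85 L/s.
Vt = flow × Ti = 0.85 L/s × 0.51 s × 1000 mL/L = 433.5 mL.
R = (PIP − Pplat)/V̇ = (31.5 − 23.5) / 0.85 = 8.0/0.85 = 9.412 cmH2O·s/L.
C = Vt/(Pplat − PEEP) = 433.5 / (23.5 − 12) = 433.5/11.5 = 37.696 mL/cmH2O.
τ = R × C = 9.412 × 0.0377 L/cmH2O = 0.3548 s.
Fraction remaining = e^(−Te/τ) = e^(−0.64/0.3548) = 0.1647; trapped volume = 433.5 × 0.1647 = 71.397 mL.
Additional alveolar pressure from trapping ≈ V_trapped / C = 71.397 / 37.696 = 1.894 cmH2O.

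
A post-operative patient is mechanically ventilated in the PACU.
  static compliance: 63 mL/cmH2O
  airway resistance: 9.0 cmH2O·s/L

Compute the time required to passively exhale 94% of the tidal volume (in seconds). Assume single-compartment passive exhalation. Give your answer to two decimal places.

1.60

τ = R × C = 9.0 × 63 mL/cmH2O = 9.0 × 0.063 L/cmH2O = 0.567 s.
Exhaled fraction f = 1 − e^(−t/τ) → t = −τ·ln(1 − f) = −0.567·ln(0.06) = 1.595 s.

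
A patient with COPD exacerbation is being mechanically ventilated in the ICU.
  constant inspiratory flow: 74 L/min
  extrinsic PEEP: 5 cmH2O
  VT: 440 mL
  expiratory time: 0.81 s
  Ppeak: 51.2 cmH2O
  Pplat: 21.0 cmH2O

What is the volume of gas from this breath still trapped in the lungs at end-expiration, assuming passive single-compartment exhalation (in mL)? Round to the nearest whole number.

Flow: 74 L/min ÷ 60 = 1.2333 L/s.
R = (PIP − Pplat)/V̇ = (51.2 − 21.0) / 1.2333 = 30.2/1.2333 = 24.487 cmH2O·s/L.
C = Vt/(Pplat − PEEP) = 440.0 / (21.0 − 5) = 440.0/16.0 = 27.5 mL/cmH2O.
τ = R × C = 24.487 × 0.0275 L/cmH2O = 0.6734 s.
Fraction remaining = e^(−Te/τ) = e^(−0.81/0.6734) = 0.3003.
Trapped volume = 440.0 × 0.3003 = 132.13 mL.

132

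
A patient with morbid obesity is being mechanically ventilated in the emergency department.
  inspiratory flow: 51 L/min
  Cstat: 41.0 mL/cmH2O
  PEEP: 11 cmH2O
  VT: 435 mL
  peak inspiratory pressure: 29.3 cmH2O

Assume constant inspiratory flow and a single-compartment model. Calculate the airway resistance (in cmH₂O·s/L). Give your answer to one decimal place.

Flow: 51 L/min ÷ 60 = 0.85 L/s.
Equation of motion (constant flow): PIP = Vt/C + R·V̇ + PEEP.
R·V̇ = PIP − Vt/C − PEEP = 29.3 − 435/41.0 − 11 = 29.3 − 10.61 − 11 = 7.69 cmH2O.
R = 7.69 / 0.85 = 9.047 cmH2O·s/L.

9.0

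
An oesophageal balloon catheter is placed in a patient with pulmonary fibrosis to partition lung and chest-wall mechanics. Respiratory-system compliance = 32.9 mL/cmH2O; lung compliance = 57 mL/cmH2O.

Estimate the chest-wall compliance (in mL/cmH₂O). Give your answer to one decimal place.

77.8

1/Ccw = 1/Crs − 1/CL.
1/Ccw = 1/32.9 − 1/57 = 0.01285.
Ccw = 77.821 mL/cmH2O.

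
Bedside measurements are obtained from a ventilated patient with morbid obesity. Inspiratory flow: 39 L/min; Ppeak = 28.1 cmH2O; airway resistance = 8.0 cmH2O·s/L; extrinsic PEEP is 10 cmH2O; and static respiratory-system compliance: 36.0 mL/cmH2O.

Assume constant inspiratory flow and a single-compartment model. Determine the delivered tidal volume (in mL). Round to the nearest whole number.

Flow: 39 L/min ÷ 60 = 0.65 L/s.
Equation of motion (constant flow): PIP = Vt/C + R·V̇ + PEEP.
Vt/C = PIP − R·V̇ − PEEP = 28.1 − 5.2 − 10 = 12.9 cmH2O.
Vt = C × 12.9 = 36.0 × 12.9 = 464.4 mL.

464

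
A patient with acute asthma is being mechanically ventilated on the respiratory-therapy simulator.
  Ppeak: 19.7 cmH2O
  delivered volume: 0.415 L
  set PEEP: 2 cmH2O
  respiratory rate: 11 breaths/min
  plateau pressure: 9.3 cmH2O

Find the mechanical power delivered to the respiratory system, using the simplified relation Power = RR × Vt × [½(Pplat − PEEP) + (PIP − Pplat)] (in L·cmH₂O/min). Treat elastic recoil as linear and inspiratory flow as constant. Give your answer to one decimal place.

64.1

Per-breath work = Vt × [½(Pplat−PEEP) + (PIP−Pplat)] = 0.415 × [0.5×7.3 + 10.4] = 0.415 × 14.05 = 5.831 L·cmH2O.
Power = 11 × 5.831 = 64.141 L·cmH2O/min.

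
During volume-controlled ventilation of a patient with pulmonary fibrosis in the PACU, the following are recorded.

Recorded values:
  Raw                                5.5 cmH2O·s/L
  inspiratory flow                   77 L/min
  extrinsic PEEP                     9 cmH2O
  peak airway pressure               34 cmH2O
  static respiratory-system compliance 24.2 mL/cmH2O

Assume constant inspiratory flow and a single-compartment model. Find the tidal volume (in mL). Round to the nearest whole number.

434

Flow: 77 L/min ÷ 60 = 1.2833 L/s.
Equation of motion (constant flow): PIP = Vt/C + R·V̇ + PEEP.
Vt/C = PIP − R·V̇ − PEEP = 34 − 7.058 − 9 = 17.942 cmH2O.
Vt = C × 17.942 = 24.2 × 17.942 = 434.2 mL.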